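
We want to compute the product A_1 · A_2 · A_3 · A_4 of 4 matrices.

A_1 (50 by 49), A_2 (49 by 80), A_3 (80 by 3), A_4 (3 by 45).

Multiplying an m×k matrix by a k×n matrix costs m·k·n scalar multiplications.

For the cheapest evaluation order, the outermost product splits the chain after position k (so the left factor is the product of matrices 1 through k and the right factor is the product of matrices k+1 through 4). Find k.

Adjacent pairs: A_1A_2 = 50·49·80 = 196000; A_2A_3 = 49·80·3 = 11760; A_3A_4 = 80·3·45 = 10800.
Length 3: A_1..A_3: k=1: 0+11760+50·49·3=19110; k=2: 196000+0+50·80·3=208000 → min 19110 | A_2..A_4: k=2: 0+10800+49·80·45=187200; k=3: 11760+0+49·3·45=18375 → min 18375.
Top-level splits: k=1: (A_1..A_1)·(A_2..A_4) → 0+18375+50·49·45 = 128625; k=2: (A_1..A_2)·(A_3..A_4) → 196000+10800+50·80·45 = 386800; k=3: (A_1..A_3)·(A_4..A_4) → 19110+0+50·3·45 = 25860.
Best split is after A_3, i.e. k = 3.

3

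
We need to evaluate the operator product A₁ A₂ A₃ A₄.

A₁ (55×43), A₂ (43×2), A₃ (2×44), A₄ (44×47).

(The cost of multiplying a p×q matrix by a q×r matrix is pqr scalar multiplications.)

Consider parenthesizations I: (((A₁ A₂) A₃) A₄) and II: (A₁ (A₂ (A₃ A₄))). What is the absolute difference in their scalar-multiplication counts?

3977

Order I = (((A₁ A₂) A₃) A₄): (A₁ A₂): 55×43 by 43×2 → 55×2, cost 55·43·2 = 4730; ((A₁ A₂) A₃): 55×2 by 2×44 → 55×44, cost 55·2·44 = 4840; cumulative 9570; (((A₁ A₂) A₃) A₄): 55×44 by 44×47 → 55×47, cost 55·44·47 = 113740; cumulative 123310. Total 123310.
Order II = (A₁ (A₂ (A₃ A₄))): (A₃ A₄): 2×44 by 44×47 → 2×47, cost 2·44·47 = 4136; (A₂ (A₃ A₄)): 43×2 by 2×47 → 43×47, cost 43·2·47 = 4042; cumulative 8178; (A₁ (A₂ (A₃ A₄))): 55×43 by 43×47 → 55×47, cost 55·43·47 = 111155; cumulative 119333. Total 119333.
Difference: |123310 − 119333| = 3977.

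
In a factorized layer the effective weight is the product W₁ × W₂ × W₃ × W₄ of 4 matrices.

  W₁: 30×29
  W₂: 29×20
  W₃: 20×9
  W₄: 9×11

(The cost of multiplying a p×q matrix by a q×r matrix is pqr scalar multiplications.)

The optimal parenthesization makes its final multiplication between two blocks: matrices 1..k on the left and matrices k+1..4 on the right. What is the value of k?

Adjacent pairs: W₁W₂ = 30·29·20 = 17400; W₂W₃ = 29·20·9 = 5220; W₃W₄ = 20·9·11 = 1980.
Length 3: W₁..W₃: k=1: 0+5220+30·29·9=13050; k=2: 17400+0+30·20·9=22800 → min 13050 | W₂..W₄: k=2: 0+1980+29·20·11=8360; k=3: 5220+0+29·9·11=8091 → min 8091.
Top-level splits: k=1: (W₁..W₁)·(W₂..W₄) → 0+8091+30·29·11 = 17661; k=2: (W₁..W₂)·(W₃..W₄) → 17400+1980+30·20·11 = 25980; k=3: (W₁..W₃)·(W₄..W₄) → 13050+0+30·9·11 = 16020.
Best split is after W₃, i.e. k = 3.

3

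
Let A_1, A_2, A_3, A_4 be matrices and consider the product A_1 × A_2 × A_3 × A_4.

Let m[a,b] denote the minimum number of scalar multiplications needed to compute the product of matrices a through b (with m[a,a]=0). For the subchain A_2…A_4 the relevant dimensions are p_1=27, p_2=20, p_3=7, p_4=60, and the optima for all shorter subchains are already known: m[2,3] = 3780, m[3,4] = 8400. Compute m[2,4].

15120

m[2,4] = min over k∈[2,3] of m[2,k]+m[k+1,4]+p_{1}·p_k·p_{4}.
k=2: 0 + 8400 + 27·20·60 = 40800; k=3: 3780 + 0 + 27·7·60 = 15120.
Minimum: 15120 at k=3.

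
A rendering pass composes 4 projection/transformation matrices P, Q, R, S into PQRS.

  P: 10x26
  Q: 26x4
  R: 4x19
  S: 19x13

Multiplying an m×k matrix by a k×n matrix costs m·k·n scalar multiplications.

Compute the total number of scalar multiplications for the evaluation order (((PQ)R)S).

(PQ): 10×26 by 26×4 → 10×4, cost 10·26·4 = 1040
((PQ)R): 10×4 by 4×19 → 10×19, cost 10·4·19 = 760; cumulative 1800
(((PQ)R)S): 10×19 by 19×13 → 10×13, cost 10·19·13 = 2470; cumulative 4270
Total: 4270 scalar multiplications.

4270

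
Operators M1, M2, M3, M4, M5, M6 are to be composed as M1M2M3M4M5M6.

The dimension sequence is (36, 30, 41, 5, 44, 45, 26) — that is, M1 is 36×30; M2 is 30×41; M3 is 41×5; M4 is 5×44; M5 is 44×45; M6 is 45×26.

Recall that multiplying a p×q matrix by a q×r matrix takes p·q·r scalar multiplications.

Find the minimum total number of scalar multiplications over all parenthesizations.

Adjacent pairs: M1M2 = 36·30·41 = 44280; M2M3 = 30·41·5 = 6150; M3M4 = 41·5·44 = 9020; M4M5 = 5·44·45 = 9900; M5M6 = 44·45·26 = 51480.
Length 3: M1..M3: k=1: 0+6150+36·30·5=11550; k=2: 44280+0+36·41·5=51660 → min 11550 | M2..M4: k=2: 0+9020+30·41·44=63140; k=3: 6150+0+30·5·44=12750 → min 12750 | M3..M5: k=3: 0+9900+41·5·45=19125; k=4: 9020+0+41·44·45=90200 → min 19125 | M4..M6: k=4: 0+51480+5·44·26=57200; k=5: 9900+0+5·45·26=15750 → min 15750.
Length 4: M1..M4: k=1: 0+12750+36·30·44=60270; k=2: 44280+9020+36·41·44=118244; k=3: 11550+0+36·5·44=19470 → min 19470 | M2..M5: k=2: 0+19125+30·41·45=74475; k=3: 6150+9900+30·5·45=22800; k=4: 12750+0+30·44·45=72150 → min 22800 | M3..M6: k=3: 0+15750+41·5·26=21080; k=4: 9020+51480+41·44·26=107404; k=5: 19125+0+41·45·26=67095 → min 21080.
Length 5: M1..M5: k=1: 0+22800+36·30·45=71400; k=2: 44280+19125+36·41·45=129825; k=3: 11550+9900+36·5·45=29550; k=4: 19470+0+36·44·45=90750 → min 29550 | M2..M6: k=2: 0+21080+30·41·26=53060; k=3: 6150+15750+30·5·26=25800; k=4: 12750+51480+30·44·26=98550; k=5: 22800+0+30·45·26=57900 → min 25800.
Length 6: M1..M6: k=1: 0+25800+36·30·26=53880; k=2: 44280+21080+36·41·26=103736; k=3: 11550+15750+36·5·26=31980; k=4: 19470+51480+36·44·26=112134; k=5: 29550+0+36·45·26=71670 → min 31980.
Optimal order: ((M1(M2M3))((M4M5)M6)) with cost 31980.

31980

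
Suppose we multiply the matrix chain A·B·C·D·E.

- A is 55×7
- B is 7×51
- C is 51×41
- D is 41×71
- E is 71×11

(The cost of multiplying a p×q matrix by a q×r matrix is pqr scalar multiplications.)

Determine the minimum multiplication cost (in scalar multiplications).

44716

Adjacent pairs: AB = 55·7·51 = 19635; BC = 7·51·41 = 14637; CD = 51·41·71 = 148461; DE = 41·71·11 = 32021.
Length 3: A..C: k=1: 0+14637+55·7·41=30422; k=2: 19635+0+55·51·41=134640 → min 30422 | B..D: k=2: 0+148461+7·51·71=173808; k=3: 14637+0+7·41·71=35014 → min 35014 | C..E: k=3: 0+32021+51·41·11=55022; k=4: 148461+0+51·71·11=188292 → min 55022.
Length 4: A..D: k=1: 0+35014+55·7·71=62349; k=2: 19635+148461+55·51·71=367251; k=3: 30422+0+55·41·71=190527 → min 62349 | B..E: k=2: 0+55022+7·51·11=58949; k=3: 14637+32021+7·41·11=49815; k=4: 35014+0+7·71·11=40481 → min 40481.
Length 5: A..E: k=1: 0+40481+55·7·11=44716; k=2: 19635+55022+55·51·11=105512; k=3: 30422+32021+55·41·11=87248; k=4: 62349+0+55·71·11=105304 → min 44716.
Optimal order: (A·(((B·C)·D)·E)) with cost 44716.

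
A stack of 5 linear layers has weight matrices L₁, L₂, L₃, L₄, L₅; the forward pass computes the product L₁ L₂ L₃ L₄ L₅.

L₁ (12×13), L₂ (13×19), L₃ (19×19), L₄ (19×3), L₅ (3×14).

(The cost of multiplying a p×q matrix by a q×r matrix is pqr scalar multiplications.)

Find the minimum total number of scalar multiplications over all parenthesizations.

Adjacent pairs: L₁L₂ = 12·13·19 = 2964; L₂L₃ = 13·19·19 = 4693; L₃L₄ = 19·19·3 = 1083; L₄L₅ = 19·3·14 = 798.
Length 3: L₁..L₃: k=1: 0+4693+12·13·19=7657; k=2: 2964+0+12·19·19=7296 → min 7296 | L₂..L₄: k=2: 0+1083+13·19·3=1824; k=3: 4693+0+13·19·3=5434 → min 1824 | L₃..L₅: k=3: 0+798+19·19·14=5852; k=4: 1083+0+19·3·14=1881 → min 1881.
Length 4: L₁..L₄: k=1: 0+1824+12·13·3=2292; k=2: 2964+1083+12·19·3=4731; k=3: 7296+0+12·19·3=7980 → min 2292 | L₂..L₅: k=2: 0+1881+13·19·14=5339; k=3: 4693+798+13·19·14=8949; k=4: 1824+0+13·3·14=2370 → min 2370.
Length 5: L₁..L₅: k=1: 0+2370+12·13·14=4554; k=2: 2964+1881+12·19·14=8037; k=3: 7296+798+12·19·14=11286; k=4: 2292+0+12·3·14=2796 → min 2796.
Optimal order: ((L₁ (L₂ (L₃ L₄))) L₅) with cost 2796.

2796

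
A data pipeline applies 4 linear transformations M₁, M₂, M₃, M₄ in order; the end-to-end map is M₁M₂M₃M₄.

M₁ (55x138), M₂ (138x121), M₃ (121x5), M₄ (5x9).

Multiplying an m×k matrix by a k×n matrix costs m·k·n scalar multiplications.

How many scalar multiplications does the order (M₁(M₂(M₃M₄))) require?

224037

(M₃M₄): 121×5 by 5×9 → 121×9, cost 121·5·9 = 5445
(M₂(M₃M₄)): 138×121 by 121×9 → 138×9, cost 138·121·9 = 150282; cumulative 155727
(M₁(M₂(M₃M₄))): 55×138 by 138×9 → 55×9, cost 55·138·9 = 68310; cumulative 224037
Total: 224037 scalar multiplications.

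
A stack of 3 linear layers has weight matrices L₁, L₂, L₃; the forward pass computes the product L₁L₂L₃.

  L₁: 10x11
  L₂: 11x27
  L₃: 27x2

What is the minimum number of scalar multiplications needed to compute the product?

Order (L₁(L₂L₃)): (L₂L₃): 11×27 by 27×2 → 11×2, cost 11·27·2 = 594; (L₁(L₂L₃)): 10×11 by 11×2 → 10×2, cost 10·11·2 = 220; cumulative 814. Total 814.
Order ((L₁L₂)L₃): (L₁L₂): 10×11 by 11×27 → 10×27, cost 10·11·27 = 2970; ((L₁L₂)L₃): 10×27 by 27×2 → 10×2, cost 10·27·2 = 540; cumulative 3510. Total 3510.
Minimum: 814.

814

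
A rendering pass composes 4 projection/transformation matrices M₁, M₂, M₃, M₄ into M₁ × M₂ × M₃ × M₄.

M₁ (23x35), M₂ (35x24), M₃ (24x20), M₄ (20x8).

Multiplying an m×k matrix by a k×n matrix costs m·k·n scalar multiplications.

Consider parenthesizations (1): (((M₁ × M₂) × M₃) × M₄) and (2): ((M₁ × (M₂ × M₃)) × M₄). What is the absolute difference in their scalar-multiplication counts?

Order (1) = (((M₁ × M₂) × M₃) × M₄): (M₁ × M₂): 23×35 by 35×24 → 23×24, cost 23·35·24 = 19320; ((M₁ × M₂) × M₃): 23×24 by 24×20 → 23×20, cost 23·24·20 = 11040; cumulative 30360; (((M₁ × M₂) × M₃) × M₄): 23×20 by 20×8 → 23×8, cost 23·20·8 = 3680; cumulative 34040. Total 34040.
Order (2) = ((M₁ × (M₂ × M₃)) × M₄): (M₂ × M₃): 35×24 by 24×20 → 35×20, cost 35·24·20 = 16800; (M₁ × (M₂ × M₃)): 23×35 by 35×20 → 23×20, cost 23·35·20 = 16100; cumulative 32900; ((M₁ × (M₂ × M₃)) × M₄): 23×20 by 20×8 → 23×8, cost 23·20·8 = 3680; cumulative 36580. Total 36580.
Difference: |34040 − 36580| = 2540.

2540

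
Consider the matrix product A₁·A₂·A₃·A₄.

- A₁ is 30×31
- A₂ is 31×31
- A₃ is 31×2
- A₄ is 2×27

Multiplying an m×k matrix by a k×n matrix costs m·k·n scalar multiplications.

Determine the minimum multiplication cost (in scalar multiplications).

Adjacent pairs: A₁A₂ = 30·31·31 = 28830; A₂A₃ = 31·31·2 = 1922; A₃A₄ = 31·2·27 = 1674.
Length 3: A₁..A₃: k=1: 0+1922+30·31·2=3782; k=2: 28830+0+30·31·2=30690 → min 3782 | A₂..A₄: k=2: 0+1674+31·31·27=27621; k=3: 1922+0+31·2·27=3596 → min 3596.
Length 4: A₁..A₄: k=1: 0+3596+30·31·27=28706; k=2: 28830+1674+30·31·27=55614; k=3: 3782+0+30·2·27=5402 → min 5402.
Optimal order: ((A₁·(A₂·A₃))·A₄) with cost 5402.

5402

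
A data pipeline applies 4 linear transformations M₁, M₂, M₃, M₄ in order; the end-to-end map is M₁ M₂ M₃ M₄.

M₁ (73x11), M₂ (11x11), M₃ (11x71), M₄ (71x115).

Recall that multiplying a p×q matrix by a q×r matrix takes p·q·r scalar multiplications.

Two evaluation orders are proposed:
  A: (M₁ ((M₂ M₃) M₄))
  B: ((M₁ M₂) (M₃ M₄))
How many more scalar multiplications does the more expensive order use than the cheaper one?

242

Order A = (M₁ ((M₂ M₃) M₄)): (M₂ M₃): 11×11 by 11×71 → 11×71, cost 11·11·71 = 8591; ((M₂ M₃) M₄): 11×71 by 71×115 → 11×115, cost 11·71·115 = 89815; cumulative 98406; (M₁ ((M₂ M₃) M₄)): 73×11 by 11×115 → 73×115, cost 73·11·115 = 92345; cumulative 190751. Total 190751.
Order B = ((M₁ M₂) (M₃ M₄)): (M₁ M₂): 73×11 by 11×11 → 73×11, cost 73·11·11 = 8833; (M₃ M₄): 11×71 by 71×115 → 11×115, cost 11·71·115 = 89815; ((M₁ M₂) (M₃ M₄)): 73×11 by 11×115 → 73×115, cost 73·11·115 = 92345; cumulative 190993. Total 190993.
Difference: |190751 − 190993| = 242.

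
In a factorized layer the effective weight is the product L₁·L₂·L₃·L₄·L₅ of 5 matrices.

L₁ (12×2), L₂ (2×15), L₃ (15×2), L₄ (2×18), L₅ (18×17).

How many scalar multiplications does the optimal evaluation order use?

1128

Adjacent pairs: L₁L₂ = 12·2·15 = 360; L₂L₃ = 2·15·2 = 60; L₃L₄ = 15·2·18 = 540; L₄L₅ = 2·18·17 = 612.
Length 3: L₁..L₃: k=1: 0+60+12·2·2=108; k=2: 360+0+12·15·2=720 → min 108 | L₂..L₄: k=2: 0+540+2·15·18=1080; k=3: 60+0+2·2·18=132 → min 132 | L₃..L₅: k=3: 0+612+15·2·17=1122; k=4: 540+0+15·18·17=5130 → min 1122.
Length 4: L₁..L₄: k=1: 0+132+12·2·18=564; k=2: 360+540+12·15·18=4140; k=3: 108+0+12·2·18=540 → min 540 | L₂..L₅: k=2: 0+1122+2·15·17=1632; k=3: 60+612+2·2·17=740; k=4: 132+0+2·18·17=744 → min 740.
Length 5: L₁..L₅: k=1: 0+740+12·2·17=1148; k=2: 360+1122+12·15·17=4542; k=3: 108+612+12·2·17=1128; k=4: 540+0+12·18·17=4212 → min 1128.
Optimal order: ((L₁·(L₂·L₃))·(L₄·L₅)) with cost 1128.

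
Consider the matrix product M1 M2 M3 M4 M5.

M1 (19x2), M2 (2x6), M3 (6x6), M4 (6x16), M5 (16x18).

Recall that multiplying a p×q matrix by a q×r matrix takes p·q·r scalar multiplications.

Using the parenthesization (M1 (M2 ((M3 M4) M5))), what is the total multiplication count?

(M3 M4): 6×6 by 6×16 → 6×16, cost 6·6·16 = 576
((M3 M4) M5): 6×16 by 16×18 → 6×18, cost 6·16·18 = 1728; cumulative 2304
(M2 ((M3 M4) M5)): 2×6 by 6×18 → 2×18, cost 2·6·18 = 216; cumulative 2520
(M1 (M2 ((M3 M4) M5))): 19×2 by 2×18 → 19×18, cost 19·2·18 = 684; cumulative 3204
Total: 3204 scalar multiplications.

3204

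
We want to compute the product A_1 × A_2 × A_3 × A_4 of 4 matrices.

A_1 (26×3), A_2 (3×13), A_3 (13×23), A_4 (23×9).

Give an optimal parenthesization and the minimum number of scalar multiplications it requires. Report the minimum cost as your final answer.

2220

Adjacent pairs: A_1A_2 = 26·3·13 = 1014; A_2A_3 = 3·13·23 = 897; A_3A_4 = 13·23·9 = 2691.
Length 3: A_1..A_3: k=1: 0+897+26·3·23=2691; k=2: 1014+0+26·13·23=8788 → min 2691 | A_2..A_4: k=2: 0+2691+3·13·9=3042; k=3: 897+0+3·23·9=1518 → min 1518.
Length 4: A_1..A_4: k=1: 0+1518+26·3·9=2220; k=2: 1014+2691+26·13·9=6747; k=3: 2691+0+26·23·9=8073 → min 2220.
Optimal parenthesization: (A_1 × ((A_2 × A_3) × A_4)) with cost 2220.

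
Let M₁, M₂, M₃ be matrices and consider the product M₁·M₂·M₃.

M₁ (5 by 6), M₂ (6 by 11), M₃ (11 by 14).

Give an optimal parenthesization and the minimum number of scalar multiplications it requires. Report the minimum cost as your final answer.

(M₁·(M₂·M₃)): cost 1344.
((M₁·M₂)·M₃): cost 1100.
Optimal: ((M₁·M₂)·M₃) with cost 1100.

1100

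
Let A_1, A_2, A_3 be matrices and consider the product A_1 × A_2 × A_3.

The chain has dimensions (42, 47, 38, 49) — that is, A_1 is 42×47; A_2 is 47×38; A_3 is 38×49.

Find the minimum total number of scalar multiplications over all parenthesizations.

153216

Order (A_1 × (A_2 × A_3)): (A_2 × A_3): 47×38 by 38×49 → 47×49, cost 47·38·49 = 87514; (A_1 × (A_2 × A_3)): 42×47 by 47×49 → 42×49, cost 42·47·49 = 96726; cumulative 184240. Total 184240.
Order ((A_1 × A_2) × A_3): (A_1 × A_2): 42×47 by 47×38 → 42×38, cost 42·47·38 = 75012; ((A_1 × A_2) × A_3): 42×38 by 38×49 → 42×49, cost 42·38·49 = 78204; cumulative 153216. Total 153216.
Minimum: 153216.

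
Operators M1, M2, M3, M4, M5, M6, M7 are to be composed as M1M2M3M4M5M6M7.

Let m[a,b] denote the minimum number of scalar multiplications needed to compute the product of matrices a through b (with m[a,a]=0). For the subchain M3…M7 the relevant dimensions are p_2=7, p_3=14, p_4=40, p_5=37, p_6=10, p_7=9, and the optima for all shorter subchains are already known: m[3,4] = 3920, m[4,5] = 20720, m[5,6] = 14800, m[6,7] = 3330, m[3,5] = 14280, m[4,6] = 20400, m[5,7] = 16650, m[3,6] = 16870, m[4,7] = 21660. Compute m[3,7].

m[3,7] = min over k∈[3,6] of m[3,k]+m[k+1,7]+p_{2}·p_k·p_{7}.
k=3: 0 + 21660 + 7·14·9 = 22542; k=4: 3920 + 16650 + 7·40·9 = 23090; k=5: 14280 + 3330 + 7·37·9 = 19941; k=6: 16870 + 0 + 7·10·9 = 17500.
Minimum: 17500 at k=6.

17500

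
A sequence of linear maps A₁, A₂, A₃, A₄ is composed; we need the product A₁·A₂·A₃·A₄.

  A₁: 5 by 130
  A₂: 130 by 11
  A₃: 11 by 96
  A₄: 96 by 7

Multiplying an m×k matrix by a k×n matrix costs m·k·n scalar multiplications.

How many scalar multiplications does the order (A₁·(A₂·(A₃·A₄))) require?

(A₃·A₄): 11×96 by 96×7 → 11×7, cost 11·96·7 = 7392
(A₂·(A₃·A₄)): 130×11 by 11×7 → 130×7, cost 130·11·7 = 10010; cumulative 17402
(A₁·(A₂·(A₃·A₄))): 5×130 by 130×7 → 5×7, cost 5·130·7 = 4550; cumulative 21952
Total: 21952 scalar multiplications.

21952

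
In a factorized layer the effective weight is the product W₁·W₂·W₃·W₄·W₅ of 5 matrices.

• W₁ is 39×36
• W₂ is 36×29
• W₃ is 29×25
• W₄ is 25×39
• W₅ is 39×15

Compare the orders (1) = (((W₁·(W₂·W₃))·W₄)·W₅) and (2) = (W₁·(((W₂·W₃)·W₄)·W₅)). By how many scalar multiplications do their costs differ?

Order (1) = (((W₁·(W₂·W₃))·W₄)·W₅): (W₂·W₃): 36×29 by 29×25 → 36×25, cost 36·29·25 = 26100; (W₁·(W₂·W₃)): 39×36 by 36×25 → 39×25, cost 39·36·25 = 35100; cumulative 61200; ((W₁·(W₂·W₃))·W₄): 39×25 by 25×39 → 39×39, cost 39·25·39 = 38025; cumulative 99225; (((W₁·(W₂·W₃))·W₄)·W₅): 39×39 by 39×15 → 39×15, cost 39·39·15 = 22815; cumulative 122040. Total 122040.
Order (2) = (W₁·(((W₂·W₃)·W₄)·W₅)): (W₂·W₃): 36×29 by 29×25 → 36×25, cost 36·29·25 = 26100; ((W₂·W₃)·W₄): 36×25 by 25×39 → 36×39, cost 36·25·39 = 35100; cumulative 61200; (((W₂·W₃)·W₄)·W₅): 36×39 by 39×15 → 36×15, cost 36·39·15 = 21060; cumulative 82260; (W₁·(((W₂·W₃)·W₄)·W₅)): 39×36 by 36×15 → 39×15, cost 39·36·15 = 21060; cumulative 103320. Total 103320.
Difference: |122040 − 103320| = 18720.

18720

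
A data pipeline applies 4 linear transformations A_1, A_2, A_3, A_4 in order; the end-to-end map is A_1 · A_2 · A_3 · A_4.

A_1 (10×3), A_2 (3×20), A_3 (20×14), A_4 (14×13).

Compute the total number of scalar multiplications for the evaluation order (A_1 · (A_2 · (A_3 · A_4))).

(A_3 · A_4): 20×14 by 14×13 → 20×13, cost 20·14·13 = 3640
(A_2 · (A_3 · A_4)): 3×20 by 20×13 → 3×13, cost 3·20·13 = 780; cumulative 4420
(A_1 · (A_2 · (A_3 · A_4))): 10×3 by 3×13 → 10×13, cost 10·3·13 = 390; cumulative 4810
Total: 4810 scalar multiplications.

4810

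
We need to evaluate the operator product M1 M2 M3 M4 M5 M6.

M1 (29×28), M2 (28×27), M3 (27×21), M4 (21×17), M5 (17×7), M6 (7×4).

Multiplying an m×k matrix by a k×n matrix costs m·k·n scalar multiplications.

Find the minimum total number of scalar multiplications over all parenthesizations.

Adjacent pairs: M1M2 = 29·28·27 = 21924; M2M3 = 28·27·21 = 15876; M3M4 = 27·21·17 = 9639; M4M5 = 21·17·7 = 2499; M5M6 = 17·7·4 = 476.
Length 3: M1..M3: k=1: 0+15876+29·28·21=32928; k=2: 21924+0+29·27·21=38367 → min 32928 | M2..M4: k=2: 0+9639+28·27·17=22491; k=3: 15876+0+28·21·17=25872 → min 22491 | M3..M5: k=3: 0+2499+27·21·7=6468; k=4: 9639+0+27·17·7=12852 → min 6468 | M4..M6: k=4: 0+476+21·17·4=1904; k=5: 2499+0+21·7·4=3087 → min 1904.
Length 4: M1..M4: k=1: 0+22491+29·28·17=36295; k=2: 21924+9639+29·27·17=44874; k=3: 32928+0+29·21·17=43281 → min 36295 | M2..M5: k=2: 0+6468+28·27·7=11760; k=3: 15876+2499+28·21·7=22491; k=4: 22491+0+28·17·7=25823 → min 11760 | M3..M6: k=3: 0+1904+27·21·4=4172; k=4: 9639+476+27·17·4=11951; k=5: 6468+0+27·7·4=7224 → min 4172.
Length 5: M1..M5: k=1: 0+11760+29·28·7=17444; k=2: 21924+6468+29·27·7=33873; k=3: 32928+2499+29·21·7=39690; k=4: 36295+0+29·17·7=39746 → min 17444 | M2..M6: k=2: 0+4172+28·27·4=7196; k=3: 15876+1904+28·21·4=20132; k=4: 22491+476+28·17·4=24871; k=5: 11760+0+28·7·4=12544 → min 7196.
Length 6: M1..M6: k=1: 0+7196+29·28·4=10444; k=2: 21924+4172+29·27·4=29228; k=3: 32928+1904+29·21·4=37268; k=4: 36295+476+29·17·4=38743; k=5: 17444+0+29·7·4=18256 → min 10444.
Optimal order: (M1 (M2 (M3 (M4 (M5 M6))))) with cost 10444.

10444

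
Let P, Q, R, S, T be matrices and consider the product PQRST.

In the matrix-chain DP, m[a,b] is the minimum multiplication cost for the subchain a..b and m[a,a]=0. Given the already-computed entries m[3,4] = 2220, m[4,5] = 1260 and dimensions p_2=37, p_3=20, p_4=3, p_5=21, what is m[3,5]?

4551

m[3,5] = min over k∈[3,4] of m[3,k]+m[k+1,5]+p_{2}·p_k·p_{5}.
k=3: 0 + 1260 + 37·20·21 = 16800; k=4: 2220 + 0 + 37·3·21 = 4551.
Minimum: 4551 at k=4.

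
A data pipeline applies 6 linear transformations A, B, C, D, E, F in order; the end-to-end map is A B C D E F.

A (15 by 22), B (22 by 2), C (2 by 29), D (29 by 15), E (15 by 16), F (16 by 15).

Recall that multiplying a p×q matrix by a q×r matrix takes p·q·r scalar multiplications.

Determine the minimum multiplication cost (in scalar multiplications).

Adjacent pairs: AB = 15·22·2 = 660; BC = 22·2·29 = 1276; CD = 2·29·15 = 870; DE = 29·15·16 = 6960; EF = 15·16·15 = 3600.
Length 3: A..C: k=1: 0+1276+15·22·29=10846; k=2: 660+0+15·2·29=1530 → min 1530 | B..D: k=2: 0+870+22·2·15=1530; k=3: 1276+0+22·29·15=10846 → min 1530 | C..E: k=3: 0+6960+2·29·16=7888; k=4: 870+0+2·15·16=1350 → min 1350 | D..F: k=4: 0+3600+29·15·15=10125; k=5: 6960+0+29·16·15=13920 → min 10125.
Length 4: A..D: k=1: 0+1530+15·22·15=6480; k=2: 660+870+15·2·15=1980; k=3: 1530+0+15·29·15=8055 → min 1980 | B..E: k=2: 0+1350+22·2·16=2054; k=3: 1276+6960+22·29·16=18444; k=4: 1530+0+22·15·16=6810 → min 2054 | C..F: k=3: 0+10125+2·29·15=10995; k=4: 870+3600+2·15·15=4920; k=5: 1350+0+2·16·15=1830 → min 1830.
Length 5: A..E: k=1: 0+2054+15·22·16=7334; k=2: 660+1350+15·2·16=2490; k=3: 1530+6960+15·29·16=15450; k=4: 1980+0+15·15·16=5580 → min 2490 | B..F: k=2: 0+1830+22·2·15=2490; k=3: 1276+10125+22·29·15=20971; k=4: 1530+3600+22·15·15=10080; k=5: 2054+0+22·16·15=7334 → min 2490.
Length 6: A..F: k=1: 0+2490+15·22·15=7440; k=2: 660+1830+15·2·15=2940; k=3: 1530+10125+15·29·15=18180; k=4: 1980+3600+15·15·15=8955; k=5: 2490+0+15·16·15=6090 → min 2940.
Optimal order: ((A B) (((C D) E) F)) with cost 2940.

2940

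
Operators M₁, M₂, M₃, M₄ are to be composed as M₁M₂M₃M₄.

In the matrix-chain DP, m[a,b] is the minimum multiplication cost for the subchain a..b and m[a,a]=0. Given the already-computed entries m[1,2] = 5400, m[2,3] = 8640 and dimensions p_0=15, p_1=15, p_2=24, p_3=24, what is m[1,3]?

14040

m[1,3] = min over k∈[1,2] of m[1,k]+m[k+1,3]+p_{0}·p_k·p_{3}.
k=1: 0 + 8640 + 15·15·24 = 14040; k=2: 5400 + 0 + 15·24·24 = 14040.
Minimum: 14040 at k=1.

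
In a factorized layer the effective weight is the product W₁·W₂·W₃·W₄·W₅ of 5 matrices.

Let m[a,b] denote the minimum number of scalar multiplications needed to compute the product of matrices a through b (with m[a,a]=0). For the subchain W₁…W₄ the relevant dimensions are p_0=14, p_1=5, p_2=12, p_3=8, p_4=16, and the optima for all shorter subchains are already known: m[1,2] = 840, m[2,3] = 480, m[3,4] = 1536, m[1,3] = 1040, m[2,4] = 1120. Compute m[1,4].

2240

m[1,4] = min over k∈[1,3] of m[1,k]+m[k+1,4]+p_{0}·p_k·p_{4}.
k=1: 0 + 1120 + 14·5·16 = 2240; k=2: 840 + 1536 + 14·12·16 = 5064; k=3: 1040 + 0 + 14·8·16 = 2832.
Minimum: 2240 at k=1.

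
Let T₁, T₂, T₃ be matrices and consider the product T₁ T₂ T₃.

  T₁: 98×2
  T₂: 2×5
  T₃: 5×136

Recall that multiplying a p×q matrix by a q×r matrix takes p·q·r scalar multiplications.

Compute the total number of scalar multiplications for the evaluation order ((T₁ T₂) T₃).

(T₁ T₂): 98×2 by 2×5 → 98×5, cost 98·2·5 = 980
((T₁ T₂) T₃): 98×5 by 5×136 → 98×136, cost 98·5·136 = 66640; cumulative 67620
Total: 67620 scalar multiplications.

67620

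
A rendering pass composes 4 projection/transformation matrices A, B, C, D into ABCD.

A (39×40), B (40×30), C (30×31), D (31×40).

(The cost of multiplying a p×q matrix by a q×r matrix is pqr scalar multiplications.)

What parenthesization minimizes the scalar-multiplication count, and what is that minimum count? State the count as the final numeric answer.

130800

Adjacent pairs: AB = 39·40·30 = 46800; BC = 40·30·31 = 37200; CD = 30·31·40 = 37200.
Length 3: A..C: k=1: 0+37200+39·40·31=85560; k=2: 46800+0+39·30·31=83070 → min 83070 | B..D: k=2: 0+37200+40·30·40=85200; k=3: 37200+0+40·31·40=86800 → min 85200.
Length 4: A..D: k=1: 0+85200+39·40·40=147600; k=2: 46800+37200+39·30·40=130800; k=3: 83070+0+39·31·40=131430 → min 130800.
Optimal parenthesization: ((AB)(CD)) with cost 130800.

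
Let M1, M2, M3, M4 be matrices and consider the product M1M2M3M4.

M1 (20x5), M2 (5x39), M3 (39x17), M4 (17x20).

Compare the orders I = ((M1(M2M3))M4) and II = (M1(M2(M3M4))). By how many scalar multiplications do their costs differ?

Order I = ((M1(M2M3))M4): (M2M3): 5×39 by 39×17 → 5×17, cost 5·39·17 = 3315; (M1(M2M3)): 20×5 by 5×17 → 20×17, cost 20·5·17 = 1700; cumulative 5015; ((M1(M2M3))M4): 20×17 by 17×20 → 20×20, cost 20·17·20 = 6800; cumulative 11815. Total 11815.
Order II = (M1(M2(M3M4))): (M3M4): 39×17 by 17×20 → 39×20, cost 39·17·20 = 13260; (M2(M3M4)): 5×39 by 39×20 → 5×20, cost 5·39·20 = 3900; cumulative 17160; (M1(M2(M3M4))): 20×5 by 5×20 → 20×20, cost 20·5·20 = 2000; cumulative 19160. Total 19160.
Difference: |11815 − 19160| = 7345.

7345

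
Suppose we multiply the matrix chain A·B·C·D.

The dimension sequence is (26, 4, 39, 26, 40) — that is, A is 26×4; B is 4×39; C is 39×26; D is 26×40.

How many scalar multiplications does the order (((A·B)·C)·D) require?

57460

(A·B): 26×4 by 4×39 → 26×39, cost 26·4·39 = 4056
((A·B)·C): 26×39 by 39×26 → 26×26, cost 26·39·26 = 26364; cumulative 30420
(((A·B)·C)·D): 26×26 by 26×40 → 26×40, cost 26·26·40 = 27040; cumulative 57460
Total: 57460 scalar multiplications.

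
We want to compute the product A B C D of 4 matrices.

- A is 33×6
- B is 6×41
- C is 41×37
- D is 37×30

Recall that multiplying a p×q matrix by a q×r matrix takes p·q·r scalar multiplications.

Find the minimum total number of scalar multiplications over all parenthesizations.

Adjacent pairs: AB = 33·6·41 = 8118; BC = 6·41·37 = 9102; CD = 41·37·30 = 45510.
Length 3: A..C: k=1: 0+9102+33·6·37=16428; k=2: 8118+0+33·41·37=58179 → min 16428 | B..D: k=2: 0+45510+6·41·30=52890; k=3: 9102+0+6·37·30=15762 → min 15762.
Length 4: A..D: k=1: 0+15762+33·6·30=21702; k=2: 8118+45510+33·41·30=94218; k=3: 16428+0+33·37·30=53058 → min 21702.
Optimal order: (A ((B C) D)) with cost 21702.

21702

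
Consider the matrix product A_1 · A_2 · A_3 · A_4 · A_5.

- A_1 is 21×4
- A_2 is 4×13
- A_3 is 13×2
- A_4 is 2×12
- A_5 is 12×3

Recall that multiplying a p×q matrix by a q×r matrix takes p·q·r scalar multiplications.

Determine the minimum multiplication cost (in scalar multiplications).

Adjacent pairs: A_1A_2 = 21·4·13 = 1092; A_2A_3 = 4·13·2 = 104; A_3A_4 = 13·2·12 = 312; A_4A_5 = 2·12·3 = 72.
Length 3: A_1..A_3: k=1: 0+104+21·4·2=272; k=2: 1092+0+21·13·2=1638 → min 272 | A_2..A_4: k=2: 0+312+4·13·12=936; k=3: 104+0+4·2·12=200 → min 200 | A_3..A_5: k=3: 0+72+13·2·3=150; k=4: 312+0+13·12·3=780 → min 150.
Length 4: A_1..A_4: k=1: 0+200+21·4·12=1208; k=2: 1092+312+21·13·12=4680; k=3: 272+0+21·2·12=776 → min 776 | A_2..A_5: k=2: 0+150+4·13·3=306; k=3: 104+72+4·2·3=200; k=4: 200+0+4·12·3=344 → min 200.
Length 5: A_1..A_5: k=1: 0+200+21·4·3=452; k=2: 1092+150+21·13·3=2061; k=3: 272+72+21·2·3=470; k=4: 776+0+21·12·3=1532 → min 452.
Optimal order: (A_1 · ((A_2 · A_3) · (A_4 · A_5))) with cost 452.

452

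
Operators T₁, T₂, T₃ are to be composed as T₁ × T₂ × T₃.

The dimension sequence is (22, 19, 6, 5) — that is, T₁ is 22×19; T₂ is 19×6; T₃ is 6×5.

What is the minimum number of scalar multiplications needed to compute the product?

Order (T₁ × (T₂ × T₃)): (T₂ × T₃): 19×6 by 6×5 → 19×5, cost 19·6·5 = 570; (T₁ × (T₂ × T₃)): 22×19 by 19×5 → 22×5, cost 22·19·5 = 2090; cumulative 2660. Total 2660.
Order ((T₁ × T₂) × T₃): (T₁ × T₂): 22×19 by 19×6 → 22×6, cost 22·19·6 = 2508; ((T₁ × T₂) × T₃): 22×6 by 6×5 → 22×5, cost 22·6·5 = 660; cumulative 3168. Total 3168.
Minimum: 2660.

2660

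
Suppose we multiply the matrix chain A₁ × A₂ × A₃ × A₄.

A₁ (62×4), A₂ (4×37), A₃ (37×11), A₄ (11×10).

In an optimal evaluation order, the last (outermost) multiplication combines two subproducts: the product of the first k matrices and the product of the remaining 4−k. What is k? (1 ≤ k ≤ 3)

1

Adjacent pairs: A₁A₂ = 62·4·37 = 9176; A₂A₃ = 4·37·11 = 1628; A₃A₄ = 37·11·10 = 4070.
Length 3: A₁..A₃: k=1: 0+1628+62·4·11=4356; k=2: 9176+0+62·37·11=34410 → min 4356 | A₂..A₄: k=2: 0+4070+4·37·10=5550; k=3: 1628+0+4·11·10=2068 → min 2068.
Top-level splits: k=1: (A₁..A₁)·(A₂..A₄) → 0+2068+62·4·10 = 4548; k=2: (A₁..A₂)·(A₃..A₄) → 9176+4070+62·37·10 = 36186; k=3: (A₁..A₃)·(A₄..A₄) → 4356+0+62·11·10 = 11176.
Best split is after A₁, i.e. k = 1.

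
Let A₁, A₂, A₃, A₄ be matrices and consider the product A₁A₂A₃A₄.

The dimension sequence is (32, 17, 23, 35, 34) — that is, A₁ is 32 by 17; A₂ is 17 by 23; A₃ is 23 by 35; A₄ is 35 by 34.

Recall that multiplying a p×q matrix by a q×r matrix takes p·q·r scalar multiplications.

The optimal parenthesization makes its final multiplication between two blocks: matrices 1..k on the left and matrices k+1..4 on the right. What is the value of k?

1

Adjacent pairs: A₁A₂ = 32·17·23 = 12512; A₂A₃ = 17·23·35 = 13685; A₃A₄ = 23·35·34 = 27370.
Length 3: A₁..A₃: k=1: 0+13685+32·17·35=32725; k=2: 12512+0+32·23·35=38272 → min 32725 | A₂..A₄: k=2: 0+27370+17·23·34=40664; k=3: 13685+0+17·35·34=33915 → min 33915.
Top-level splits: k=1: (A₁..A₁)·(A₂..A₄) → 0+33915+32·17·34 = 52411; k=2: (A₁..A₂)·(A₃..A₄) → 12512+27370+32·23·34 = 64906; k=3: (A₁..A₃)·(A₄..A₄) → 32725+0+32·35·34 = 70805.
Best split is after A₁, i.e. k = 1.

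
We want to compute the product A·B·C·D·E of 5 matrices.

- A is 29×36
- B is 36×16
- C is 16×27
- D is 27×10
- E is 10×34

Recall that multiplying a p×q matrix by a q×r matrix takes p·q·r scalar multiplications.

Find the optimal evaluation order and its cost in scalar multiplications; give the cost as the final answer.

Adjacent pairs: AB = 29·36·16 = 16704; BC = 36·16·27 = 15552; CD = 16·27·10 = 4320; DE = 27·10·34 = 9180.
Length 3: A..C: k=1: 0+15552+29·36·27=43740; k=2: 16704+0+29·16·27=29232 → min 29232 | B..D: k=2: 0+4320+36·16·10=10080; k=3: 15552+0+36·27·10=25272 → min 10080 | C..E: k=3: 0+9180+16·27·34=23868; k=4: 4320+0+16·10·34=9760 → min 9760.
Length 4: A..D: k=1: 0+10080+29·36·10=20520; k=2: 16704+4320+29·16·10=25664; k=3: 29232+0+29·27·10=37062 → min 20520 | B..E: k=2: 0+9760+36·16·34=29344; k=3: 15552+9180+36·27·34=57780; k=4: 10080+0+36·10·34=22320 → min 22320.
Length 5: A..E: k=1: 0+22320+29·36·34=57816; k=2: 16704+9760+29·16·34=42240; k=3: 29232+9180+29·27·34=65034; k=4: 20520+0+29·10·34=30380 → min 30380.
Optimal parenthesization: ((A·(B·(C·D)))·E) with cost 30380.

30380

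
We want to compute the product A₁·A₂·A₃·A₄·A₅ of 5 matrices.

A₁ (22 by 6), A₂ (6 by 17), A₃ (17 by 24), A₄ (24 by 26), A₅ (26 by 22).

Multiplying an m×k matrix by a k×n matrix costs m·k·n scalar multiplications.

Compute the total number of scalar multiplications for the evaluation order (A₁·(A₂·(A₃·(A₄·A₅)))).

(A₄·A₅): 24×26 by 26×22 → 24×22, cost 24·26·22 = 13728
(A₃·(A₄·A₅)): 17×24 by 24×22 → 17×22, cost 17·24·22 = 8976; cumulative 22704
(A₂·(A₃·(A₄·A₅))): 6×17 by 17×22 → 6×22, cost 6·17·22 = 2244; cumulative 24948
(A₁·(A₂·(A₃·(A₄·A₅)))): 22×6 by 6×22 → 22×22, cost 22·6·22 = 2904; cumulative 27852
Total: 27852 scalar multiplications.

27852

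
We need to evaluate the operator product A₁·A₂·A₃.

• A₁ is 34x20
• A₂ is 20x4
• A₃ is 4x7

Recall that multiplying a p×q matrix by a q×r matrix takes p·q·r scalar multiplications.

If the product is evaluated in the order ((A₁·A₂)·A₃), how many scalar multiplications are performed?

(A₁·A₂): 34×20 by 20×4 → 34×4, cost 34·20·4 = 2720
((A₁·A₂)·A₃): 34×4 by 4×7 → 34×7, cost 34·4·7 = 952; cumulative 3672
Total: 3672 scalar multiplications.

3672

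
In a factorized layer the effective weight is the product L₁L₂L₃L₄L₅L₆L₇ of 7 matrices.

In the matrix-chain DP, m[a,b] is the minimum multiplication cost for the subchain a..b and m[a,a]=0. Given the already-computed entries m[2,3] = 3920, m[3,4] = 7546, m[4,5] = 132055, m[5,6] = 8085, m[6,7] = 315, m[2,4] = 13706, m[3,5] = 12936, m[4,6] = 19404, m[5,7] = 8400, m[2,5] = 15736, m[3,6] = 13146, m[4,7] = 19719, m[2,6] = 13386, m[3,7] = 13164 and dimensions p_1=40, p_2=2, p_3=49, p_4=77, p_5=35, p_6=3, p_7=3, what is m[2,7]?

13404

m[2,7] = min over k∈[2,6] of m[2,k]+m[k+1,7]+p_{1}·p_k·p_{7}.
k=2: 0 + 13164 + 40·2·3 = 13404; k=3: 3920 + 19719 + 40·49·3 = 29519; k=4: 13706 + 8400 + 40·77·3 = 31346; k=5: 15736 + 315 + 40·35·3 = 20251; k=6: 13386 + 0 + 40·3·3 = 13746.
Minimum: 13404 at k=2.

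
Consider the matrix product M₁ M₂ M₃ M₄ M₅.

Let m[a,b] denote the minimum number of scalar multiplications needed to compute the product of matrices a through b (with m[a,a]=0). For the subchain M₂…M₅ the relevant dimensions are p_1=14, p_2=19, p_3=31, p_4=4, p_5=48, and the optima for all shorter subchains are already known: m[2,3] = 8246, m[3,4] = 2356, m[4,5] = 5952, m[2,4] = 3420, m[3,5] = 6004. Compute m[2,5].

m[2,5] = min over k∈[2,4] of m[2,k]+m[k+1,5]+p_{1}·p_k·p_{5}.
k=2: 0 + 6004 + 14·19·48 = 18772; k=3: 8246 + 5952 + 14·31·48 = 35030; k=4: 3420 + 0 + 14·4·48 = 6108.
Minimum: 6108 at k=4.

6108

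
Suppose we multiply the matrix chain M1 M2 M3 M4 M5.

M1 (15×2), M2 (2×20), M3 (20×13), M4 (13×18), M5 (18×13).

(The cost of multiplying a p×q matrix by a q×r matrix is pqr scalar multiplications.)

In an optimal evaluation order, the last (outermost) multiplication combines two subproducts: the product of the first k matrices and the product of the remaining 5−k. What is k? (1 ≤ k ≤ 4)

Adjacent pairs: M1M2 = 15·2·20 = 600; M2M3 = 2·20·13 = 520; M3M4 = 20·13·18 = 4680; M4M5 = 13·18·13 = 3042.
Length 3: M1..M3: k=1: 0+520+15·2·13=910; k=2: 600+0+15·20·13=4500 → min 910 | M2..M4: k=2: 0+4680+2·20·18=5400; k=3: 520+0+2·13·18=988 → min 988 | M3..M5: k=3: 0+3042+20·13·13=6422; k=4: 4680+0+20·18·13=9360 → min 6422.
Length 4: M1..M4: k=1: 0+988+15·2·18=1528; k=2: 600+4680+15·20·18=10680; k=3: 910+0+15·13·18=4420 → min 1528 | M2..M5: k=2: 0+6422+2·20·13=6942; k=3: 520+3042+2·13·13=3900; k=4: 988+0+2·18·13=1456 → min 1456.
Top-level splits: k=1: (M1..M1)·(M2..M5) → 0+1456+15·2·13 = 1846; k=2: (M1..M2)·(M3..M5) → 600+6422+15·20·13 = 10922; k=3: (M1..M3)·(M4..M5) → 910+3042+15·13·13 = 6487; k=4: (M1..M4)·(M5..M5) → 1528+0+15·18·13 = 5038.
Best split is after M1, i.e. k = 1.

1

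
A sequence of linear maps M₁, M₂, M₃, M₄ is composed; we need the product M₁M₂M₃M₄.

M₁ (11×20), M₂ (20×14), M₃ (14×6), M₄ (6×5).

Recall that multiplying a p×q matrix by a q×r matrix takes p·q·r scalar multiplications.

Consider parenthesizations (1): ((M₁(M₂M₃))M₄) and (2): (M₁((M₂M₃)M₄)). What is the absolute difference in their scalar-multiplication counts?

Order (1) = ((M₁(M₂M₃))M₄): (M₂M₃): 20×14 by 14×6 → 20×6, cost 20·14·6 = 1680; (M₁(M₂M₃)): 11×20 by 20×6 → 11×6, cost 11·20·6 = 1320; cumulative 3000; ((M₁(M₂M₃))M₄): 11×6 by 6×5 → 11×5, cost 11·6·5 = 330; cumulative 3330. Total 3330.
Order (2) = (M₁((M₂M₃)M₄)): (M₂M₃): 20×14 by 14×6 → 20×6, cost 20·14·6 = 1680; ((M₂M₃)M₄): 20×6 by 6×5 → 20×5, cost 20·6·5 = 600; cumulative 2280; (M₁((M₂M₃)M₄)): 11×20 by 20×5 → 11×5, cost 11·20·5 = 1100; cumulative 3380. Total 3380.
Difference: |3330 − 3380| = 50.

50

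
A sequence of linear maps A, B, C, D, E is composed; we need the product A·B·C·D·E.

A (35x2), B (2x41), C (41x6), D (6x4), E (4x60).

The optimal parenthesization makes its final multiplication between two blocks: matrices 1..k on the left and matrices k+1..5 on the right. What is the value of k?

Adjacent pairs: AB = 35·2·41 = 2870; BC = 2·41·6 = 492; CD = 41·6·4 = 984; DE = 6·4·60 = 1440.
Length 3: A..C: k=1: 0+492+35·2·6=912; k=2: 2870+0+35·41·6=11480 → min 912 | B..D: k=2: 0+984+2·41·4=1312; k=3: 492+0+2·6·4=540 → min 540 | C..E: k=3: 0+1440+41·6·60=16200; k=4: 984+0+41·4·60=10824 → min 10824.
Length 4: A..D: k=1: 0+540+35·2·4=820; k=2: 2870+984+35·41·4=9594; k=3: 912+0+35·6·4=1752 → min 820 | B..E: k=2: 0+10824+2·41·60=15744; k=3: 492+1440+2·6·60=2652; k=4: 540+0+2·4·60=1020 → min 1020.
Top-level splits: k=1: (A..A)·(B..E) → 0+1020+35·2·60 = 5220; k=2: (A..B)·(C..E) → 2870+10824+35·41·60 = 99794; k=3: (A..C)·(D..E) → 912+1440+35·6·60 = 14952; k=4: (A..D)·(E..E) → 820+0+35·4·60 = 9220.
Best split is after A, i.e. k = 1.

1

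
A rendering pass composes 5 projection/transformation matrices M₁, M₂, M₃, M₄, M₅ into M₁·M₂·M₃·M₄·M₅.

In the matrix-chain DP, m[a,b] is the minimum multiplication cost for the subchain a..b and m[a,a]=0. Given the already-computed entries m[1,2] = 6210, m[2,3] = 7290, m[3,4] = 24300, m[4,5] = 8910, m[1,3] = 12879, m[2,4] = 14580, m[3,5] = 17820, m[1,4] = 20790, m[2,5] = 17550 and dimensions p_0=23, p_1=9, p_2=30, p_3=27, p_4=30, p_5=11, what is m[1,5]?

19827

m[1,5] = min over k∈[1,4] of m[1,k]+m[k+1,5]+p_{0}·p_k·p_{5}.
k=1: 0 + 17550 + 23·9·11 = 19827; k=2: 6210 + 17820 + 23·30·11 = 31620; k=3: 12879 + 8910 + 23·27·11 = 28620; k=4: 20790 + 0 + 23·30·11 = 28380.
Minimum: 19827 at k=1.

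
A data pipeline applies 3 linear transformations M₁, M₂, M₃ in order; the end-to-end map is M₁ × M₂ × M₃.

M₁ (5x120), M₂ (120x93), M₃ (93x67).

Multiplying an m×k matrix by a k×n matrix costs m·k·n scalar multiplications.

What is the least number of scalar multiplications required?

86955

Order (M₁ × (M₂ × M₃)): (M₂ × M₃): 120×93 by 93×67 → 120×67, cost 120·93·67 = 747720; (M₁ × (M₂ × M₃)): 5×120 by 120×67 → 5×67, cost 5·120·67 = 40200; cumulative 787920. Total 787920.
Order ((M₁ × M₂) × M₃): (M₁ × M₂): 5×120 by 120×93 → 5×93, cost 5·120·93 = 55800; ((M₁ × M₂) × M₃): 5×93 by 93×67 → 5×67, cost 5·93·67 = 31155; cumulative 86955. Total 86955.
Minimum: 86955.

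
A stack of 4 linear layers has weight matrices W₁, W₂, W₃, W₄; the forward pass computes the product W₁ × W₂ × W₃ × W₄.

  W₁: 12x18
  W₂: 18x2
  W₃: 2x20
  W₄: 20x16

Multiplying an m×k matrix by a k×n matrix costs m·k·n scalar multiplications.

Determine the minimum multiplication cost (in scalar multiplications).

1456

Adjacent pairs: W₁W₂ = 12·18·2 = 432; W₂W₃ = 18·2·20 = 720; W₃W₄ = 2·20·16 = 640.
Length 3: W₁..W₃: k=1: 0+720+12·18·20=5040; k=2: 432+0+12·2·20=912 → min 912 | W₂..W₄: k=2: 0+640+18·2·16=1216; k=3: 720+0+18·20·16=6480 → min 1216.
Length 4: W₁..W₄: k=1: 0+1216+12·18·16=4672; k=2: 432+640+12·2·16=1456; k=3: 912+0+12·20·16=4752 → min 1456.
Optimal order: ((W₁ × W₂) × (W₃ × W₄)) with cost 1456.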